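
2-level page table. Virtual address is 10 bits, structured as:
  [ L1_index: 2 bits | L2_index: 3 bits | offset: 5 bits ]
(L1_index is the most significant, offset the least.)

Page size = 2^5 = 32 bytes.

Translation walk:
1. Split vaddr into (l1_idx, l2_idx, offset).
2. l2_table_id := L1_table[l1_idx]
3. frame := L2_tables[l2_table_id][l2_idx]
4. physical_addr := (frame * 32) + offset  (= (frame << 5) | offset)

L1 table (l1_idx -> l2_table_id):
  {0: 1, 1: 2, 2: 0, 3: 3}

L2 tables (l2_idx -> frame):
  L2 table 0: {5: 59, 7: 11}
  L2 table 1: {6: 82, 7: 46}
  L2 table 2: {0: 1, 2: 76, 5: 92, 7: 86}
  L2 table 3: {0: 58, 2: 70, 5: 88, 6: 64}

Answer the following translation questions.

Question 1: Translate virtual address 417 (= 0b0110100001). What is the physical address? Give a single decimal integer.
Answer: 2945

Derivation:
vaddr = 417 = 0b0110100001
Split: l1_idx=1, l2_idx=5, offset=1
L1[1] = 2
L2[2][5] = 92
paddr = 92 * 32 + 1 = 2945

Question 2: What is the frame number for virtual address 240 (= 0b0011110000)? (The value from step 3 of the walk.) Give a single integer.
Answer: 46

Derivation:
vaddr = 240: l1_idx=0, l2_idx=7
L1[0] = 1; L2[1][7] = 46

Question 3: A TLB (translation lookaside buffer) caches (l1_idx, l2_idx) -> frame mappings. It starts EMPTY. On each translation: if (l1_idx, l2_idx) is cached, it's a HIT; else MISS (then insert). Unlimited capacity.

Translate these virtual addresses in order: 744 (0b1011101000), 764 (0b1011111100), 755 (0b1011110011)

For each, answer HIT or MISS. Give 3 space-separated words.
Answer: MISS HIT HIT

Derivation:
vaddr=744: (2,7) not in TLB -> MISS, insert
vaddr=764: (2,7) in TLB -> HIT
vaddr=755: (2,7) in TLB -> HIT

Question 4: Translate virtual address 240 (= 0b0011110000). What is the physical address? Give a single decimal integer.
Answer: 1488

Derivation:
vaddr = 240 = 0b0011110000
Split: l1_idx=0, l2_idx=7, offset=16
L1[0] = 1
L2[1][7] = 46
paddr = 46 * 32 + 16 = 1488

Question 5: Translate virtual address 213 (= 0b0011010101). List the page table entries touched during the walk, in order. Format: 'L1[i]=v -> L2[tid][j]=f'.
Answer: L1[0]=1 -> L2[1][6]=82

Derivation:
vaddr = 213 = 0b0011010101
Split: l1_idx=0, l2_idx=6, offset=21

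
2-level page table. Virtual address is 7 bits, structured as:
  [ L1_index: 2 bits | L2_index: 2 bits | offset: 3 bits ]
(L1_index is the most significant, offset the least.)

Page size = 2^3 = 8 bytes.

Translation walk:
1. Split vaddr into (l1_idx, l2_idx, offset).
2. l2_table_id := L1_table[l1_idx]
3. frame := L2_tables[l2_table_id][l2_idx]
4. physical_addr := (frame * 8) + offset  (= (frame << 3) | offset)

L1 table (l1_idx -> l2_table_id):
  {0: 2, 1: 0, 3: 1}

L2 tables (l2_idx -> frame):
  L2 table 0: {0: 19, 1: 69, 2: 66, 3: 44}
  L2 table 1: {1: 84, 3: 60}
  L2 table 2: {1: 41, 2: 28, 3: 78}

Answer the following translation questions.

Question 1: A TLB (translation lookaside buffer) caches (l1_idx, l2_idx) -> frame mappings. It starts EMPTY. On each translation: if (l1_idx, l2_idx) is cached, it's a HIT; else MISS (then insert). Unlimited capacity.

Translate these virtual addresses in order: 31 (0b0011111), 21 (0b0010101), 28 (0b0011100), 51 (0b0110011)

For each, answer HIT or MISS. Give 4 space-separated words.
vaddr=31: (0,3) not in TLB -> MISS, insert
vaddr=21: (0,2) not in TLB -> MISS, insert
vaddr=28: (0,3) in TLB -> HIT
vaddr=51: (1,2) not in TLB -> MISS, insert

Answer: MISS MISS HIT MISS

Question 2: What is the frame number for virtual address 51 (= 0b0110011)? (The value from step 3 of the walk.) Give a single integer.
vaddr = 51: l1_idx=1, l2_idx=2
L1[1] = 0; L2[0][2] = 66

Answer: 66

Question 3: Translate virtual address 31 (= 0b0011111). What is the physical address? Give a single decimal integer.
Answer: 631

Derivation:
vaddr = 31 = 0b0011111
Split: l1_idx=0, l2_idx=3, offset=7
L1[0] = 2
L2[2][3] = 78
paddr = 78 * 8 + 7 = 631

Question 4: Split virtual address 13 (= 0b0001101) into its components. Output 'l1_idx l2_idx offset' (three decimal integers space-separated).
vaddr = 13 = 0b0001101
  top 2 bits -> l1_idx = 0
  next 2 bits -> l2_idx = 1
  bottom 3 bits -> offset = 5

Answer: 0 1 5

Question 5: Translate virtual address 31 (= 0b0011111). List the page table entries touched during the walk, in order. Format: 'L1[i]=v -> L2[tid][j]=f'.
vaddr = 31 = 0b0011111
Split: l1_idx=0, l2_idx=3, offset=7

Answer: L1[0]=2 -> L2[2][3]=78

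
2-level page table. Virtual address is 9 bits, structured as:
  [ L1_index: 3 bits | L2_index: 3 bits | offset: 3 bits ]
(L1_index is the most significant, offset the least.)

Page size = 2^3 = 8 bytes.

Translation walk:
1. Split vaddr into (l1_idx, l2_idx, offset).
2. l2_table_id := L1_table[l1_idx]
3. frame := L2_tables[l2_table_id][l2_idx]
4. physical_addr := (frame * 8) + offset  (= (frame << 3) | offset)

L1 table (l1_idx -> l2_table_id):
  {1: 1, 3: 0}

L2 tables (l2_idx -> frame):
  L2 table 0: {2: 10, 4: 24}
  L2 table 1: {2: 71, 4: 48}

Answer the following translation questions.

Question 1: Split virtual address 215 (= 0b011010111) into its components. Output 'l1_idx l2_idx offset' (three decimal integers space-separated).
vaddr = 215 = 0b011010111
  top 3 bits -> l1_idx = 3
  next 3 bits -> l2_idx = 2
  bottom 3 bits -> offset = 7

Answer: 3 2 7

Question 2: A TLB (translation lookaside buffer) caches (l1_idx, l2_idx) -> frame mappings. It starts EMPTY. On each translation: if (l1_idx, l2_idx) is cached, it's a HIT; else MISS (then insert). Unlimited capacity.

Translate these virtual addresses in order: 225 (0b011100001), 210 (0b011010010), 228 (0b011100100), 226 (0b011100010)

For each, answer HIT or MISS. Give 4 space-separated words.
Answer: MISS MISS HIT HIT

Derivation:
vaddr=225: (3,4) not in TLB -> MISS, insert
vaddr=210: (3,2) not in TLB -> MISS, insert
vaddr=228: (3,4) in TLB -> HIT
vaddr=226: (3,4) in TLB -> HIT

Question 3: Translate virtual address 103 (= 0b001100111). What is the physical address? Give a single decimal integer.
Answer: 391

Derivation:
vaddr = 103 = 0b001100111
Split: l1_idx=1, l2_idx=4, offset=7
L1[1] = 1
L2[1][4] = 48
paddr = 48 * 8 + 7 = 391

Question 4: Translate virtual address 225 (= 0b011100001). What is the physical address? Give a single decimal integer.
vaddr = 225 = 0b011100001
Split: l1_idx=3, l2_idx=4, offset=1
L1[3] = 0
L2[0][4] = 24
paddr = 24 * 8 + 1 = 193

Answer: 193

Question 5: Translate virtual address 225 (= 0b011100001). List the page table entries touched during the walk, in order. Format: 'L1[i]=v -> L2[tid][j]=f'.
vaddr = 225 = 0b011100001
Split: l1_idx=3, l2_idx=4, offset=1

Answer: L1[3]=0 -> L2[0][4]=24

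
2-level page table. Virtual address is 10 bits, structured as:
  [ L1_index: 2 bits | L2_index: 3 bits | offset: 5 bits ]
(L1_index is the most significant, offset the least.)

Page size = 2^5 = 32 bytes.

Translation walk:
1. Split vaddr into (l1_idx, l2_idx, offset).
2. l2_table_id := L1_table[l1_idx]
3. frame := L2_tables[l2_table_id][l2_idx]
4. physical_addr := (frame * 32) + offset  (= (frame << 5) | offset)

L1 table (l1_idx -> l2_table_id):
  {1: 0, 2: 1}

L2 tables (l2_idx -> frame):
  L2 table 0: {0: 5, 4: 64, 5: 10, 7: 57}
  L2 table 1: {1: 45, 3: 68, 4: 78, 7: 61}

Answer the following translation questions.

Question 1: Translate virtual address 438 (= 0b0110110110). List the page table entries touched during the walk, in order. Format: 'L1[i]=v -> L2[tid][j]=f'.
vaddr = 438 = 0b0110110110
Split: l1_idx=1, l2_idx=5, offset=22

Answer: L1[1]=0 -> L2[0][5]=10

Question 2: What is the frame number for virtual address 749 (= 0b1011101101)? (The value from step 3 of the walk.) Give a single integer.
vaddr = 749: l1_idx=2, l2_idx=7
L1[2] = 1; L2[1][7] = 61

Answer: 61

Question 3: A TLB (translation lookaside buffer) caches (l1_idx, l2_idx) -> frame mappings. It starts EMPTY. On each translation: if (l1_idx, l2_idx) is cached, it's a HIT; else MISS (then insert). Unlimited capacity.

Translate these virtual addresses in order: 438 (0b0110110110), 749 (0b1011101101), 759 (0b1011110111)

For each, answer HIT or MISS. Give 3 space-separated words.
vaddr=438: (1,5) not in TLB -> MISS, insert
vaddr=749: (2,7) not in TLB -> MISS, insert
vaddr=759: (2,7) in TLB -> HIT

Answer: MISS MISS HIT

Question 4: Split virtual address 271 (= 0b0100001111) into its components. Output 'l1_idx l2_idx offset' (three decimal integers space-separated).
vaddr = 271 = 0b0100001111
  top 2 bits -> l1_idx = 1
  next 3 bits -> l2_idx = 0
  bottom 5 bits -> offset = 15

Answer: 1 0 15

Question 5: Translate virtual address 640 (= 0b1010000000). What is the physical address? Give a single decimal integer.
vaddr = 640 = 0b1010000000
Split: l1_idx=2, l2_idx=4, offset=0
L1[2] = 1
L2[1][4] = 78
paddr = 78 * 32 + 0 = 2496

Answer: 2496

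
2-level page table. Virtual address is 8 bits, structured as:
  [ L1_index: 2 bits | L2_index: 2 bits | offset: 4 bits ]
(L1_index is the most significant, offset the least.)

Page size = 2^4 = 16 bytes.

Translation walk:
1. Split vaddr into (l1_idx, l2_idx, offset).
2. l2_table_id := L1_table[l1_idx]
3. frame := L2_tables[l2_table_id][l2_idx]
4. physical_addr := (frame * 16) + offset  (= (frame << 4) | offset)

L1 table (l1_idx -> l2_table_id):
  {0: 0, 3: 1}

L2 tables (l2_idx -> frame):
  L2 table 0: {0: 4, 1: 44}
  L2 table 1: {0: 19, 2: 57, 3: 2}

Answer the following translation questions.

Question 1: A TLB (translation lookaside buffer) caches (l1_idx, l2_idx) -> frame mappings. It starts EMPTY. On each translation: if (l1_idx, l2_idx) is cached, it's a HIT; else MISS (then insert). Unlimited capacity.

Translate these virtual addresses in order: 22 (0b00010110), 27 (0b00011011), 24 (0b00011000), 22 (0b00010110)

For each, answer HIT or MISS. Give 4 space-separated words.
Answer: MISS HIT HIT HIT

Derivation:
vaddr=22: (0,1) not in TLB -> MISS, insert
vaddr=27: (0,1) in TLB -> HIT
vaddr=24: (0,1) in TLB -> HIT
vaddr=22: (0,1) in TLB -> HIT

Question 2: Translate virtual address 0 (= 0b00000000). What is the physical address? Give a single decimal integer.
vaddr = 0 = 0b00000000
Split: l1_idx=0, l2_idx=0, offset=0
L1[0] = 0
L2[0][0] = 4
paddr = 4 * 16 + 0 = 64

Answer: 64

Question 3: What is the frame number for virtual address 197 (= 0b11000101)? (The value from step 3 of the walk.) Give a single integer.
Answer: 19

Derivation:
vaddr = 197: l1_idx=3, l2_idx=0
L1[3] = 1; L2[1][0] = 19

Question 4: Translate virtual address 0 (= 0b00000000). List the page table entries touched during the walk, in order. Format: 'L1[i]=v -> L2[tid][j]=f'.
vaddr = 0 = 0b00000000
Split: l1_idx=0, l2_idx=0, offset=0

Answer: L1[0]=0 -> L2[0][0]=4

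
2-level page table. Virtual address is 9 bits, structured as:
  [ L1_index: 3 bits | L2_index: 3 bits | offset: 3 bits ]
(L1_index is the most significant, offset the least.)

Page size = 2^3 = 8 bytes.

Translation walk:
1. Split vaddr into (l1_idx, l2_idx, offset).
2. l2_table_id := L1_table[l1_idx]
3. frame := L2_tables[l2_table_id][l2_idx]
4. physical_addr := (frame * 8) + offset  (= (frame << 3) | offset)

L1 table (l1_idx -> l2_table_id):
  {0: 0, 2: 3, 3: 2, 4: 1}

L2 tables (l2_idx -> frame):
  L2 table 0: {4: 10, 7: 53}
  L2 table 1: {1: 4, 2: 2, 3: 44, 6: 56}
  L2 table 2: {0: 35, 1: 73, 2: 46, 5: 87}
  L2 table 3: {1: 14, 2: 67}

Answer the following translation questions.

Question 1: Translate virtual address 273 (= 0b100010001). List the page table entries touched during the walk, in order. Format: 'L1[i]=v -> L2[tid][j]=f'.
Answer: L1[4]=1 -> L2[1][2]=2

Derivation:
vaddr = 273 = 0b100010001
Split: l1_idx=4, l2_idx=2, offset=1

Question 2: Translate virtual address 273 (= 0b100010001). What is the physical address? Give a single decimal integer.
Answer: 17

Derivation:
vaddr = 273 = 0b100010001
Split: l1_idx=4, l2_idx=2, offset=1
L1[4] = 1
L2[1][2] = 2
paddr = 2 * 8 + 1 = 17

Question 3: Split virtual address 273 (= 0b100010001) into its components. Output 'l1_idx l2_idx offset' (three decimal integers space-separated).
vaddr = 273 = 0b100010001
  top 3 bits -> l1_idx = 4
  next 3 bits -> l2_idx = 2
  bottom 3 bits -> offset = 1

Answer: 4 2 1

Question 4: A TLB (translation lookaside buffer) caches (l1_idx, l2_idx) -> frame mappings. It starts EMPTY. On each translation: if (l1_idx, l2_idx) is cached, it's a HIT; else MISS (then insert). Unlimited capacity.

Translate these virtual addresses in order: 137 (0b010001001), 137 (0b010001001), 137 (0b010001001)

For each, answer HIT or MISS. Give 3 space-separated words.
Answer: MISS HIT HIT

Derivation:
vaddr=137: (2,1) not in TLB -> MISS, insert
vaddr=137: (2,1) in TLB -> HIT
vaddr=137: (2,1) in TLB -> HIT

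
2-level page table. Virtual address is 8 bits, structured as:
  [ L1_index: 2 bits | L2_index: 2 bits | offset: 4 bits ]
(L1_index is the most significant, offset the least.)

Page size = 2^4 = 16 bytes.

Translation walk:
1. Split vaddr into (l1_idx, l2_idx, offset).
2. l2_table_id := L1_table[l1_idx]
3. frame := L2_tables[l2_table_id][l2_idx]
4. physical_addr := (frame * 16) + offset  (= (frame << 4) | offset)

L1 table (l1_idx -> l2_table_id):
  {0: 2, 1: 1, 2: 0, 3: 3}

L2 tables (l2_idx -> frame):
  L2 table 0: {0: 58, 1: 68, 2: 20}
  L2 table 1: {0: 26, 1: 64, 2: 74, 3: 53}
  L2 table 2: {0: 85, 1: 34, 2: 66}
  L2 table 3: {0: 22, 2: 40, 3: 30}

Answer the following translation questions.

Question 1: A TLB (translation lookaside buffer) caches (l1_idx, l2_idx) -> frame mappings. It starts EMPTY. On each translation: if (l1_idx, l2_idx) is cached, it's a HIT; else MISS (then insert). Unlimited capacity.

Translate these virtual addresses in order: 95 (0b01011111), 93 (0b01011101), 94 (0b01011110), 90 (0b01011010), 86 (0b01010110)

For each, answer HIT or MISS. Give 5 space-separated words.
vaddr=95: (1,1) not in TLB -> MISS, insert
vaddr=93: (1,1) in TLB -> HIT
vaddr=94: (1,1) in TLB -> HIT
vaddr=90: (1,1) in TLB -> HIT
vaddr=86: (1,1) in TLB -> HIT

Answer: MISS HIT HIT HIT HIT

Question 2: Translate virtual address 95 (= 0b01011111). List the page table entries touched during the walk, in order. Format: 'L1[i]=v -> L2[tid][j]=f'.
vaddr = 95 = 0b01011111
Split: l1_idx=1, l2_idx=1, offset=15

Answer: L1[1]=1 -> L2[1][1]=64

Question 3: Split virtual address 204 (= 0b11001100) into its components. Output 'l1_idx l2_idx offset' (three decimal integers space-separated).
Answer: 3 0 12

Derivation:
vaddr = 204 = 0b11001100
  top 2 bits -> l1_idx = 3
  next 2 bits -> l2_idx = 0
  bottom 4 bits -> offset = 12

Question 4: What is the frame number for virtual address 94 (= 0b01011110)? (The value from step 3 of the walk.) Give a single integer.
Answer: 64

Derivation:
vaddr = 94: l1_idx=1, l2_idx=1
L1[1] = 1; L2[1][1] = 64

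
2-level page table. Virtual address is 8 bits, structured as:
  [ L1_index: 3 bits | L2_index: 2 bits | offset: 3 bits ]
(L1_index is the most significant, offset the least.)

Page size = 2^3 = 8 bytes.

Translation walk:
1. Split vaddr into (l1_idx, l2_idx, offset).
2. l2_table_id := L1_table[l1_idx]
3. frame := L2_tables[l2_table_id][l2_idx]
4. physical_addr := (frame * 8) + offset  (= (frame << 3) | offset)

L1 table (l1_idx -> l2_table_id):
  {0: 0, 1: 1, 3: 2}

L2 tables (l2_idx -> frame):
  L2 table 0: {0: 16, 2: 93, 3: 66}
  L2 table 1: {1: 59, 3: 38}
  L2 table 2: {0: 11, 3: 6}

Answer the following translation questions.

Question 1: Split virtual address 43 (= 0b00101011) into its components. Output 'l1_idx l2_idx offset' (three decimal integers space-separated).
vaddr = 43 = 0b00101011
  top 3 bits -> l1_idx = 1
  next 2 bits -> l2_idx = 1
  bottom 3 bits -> offset = 3

Answer: 1 1 3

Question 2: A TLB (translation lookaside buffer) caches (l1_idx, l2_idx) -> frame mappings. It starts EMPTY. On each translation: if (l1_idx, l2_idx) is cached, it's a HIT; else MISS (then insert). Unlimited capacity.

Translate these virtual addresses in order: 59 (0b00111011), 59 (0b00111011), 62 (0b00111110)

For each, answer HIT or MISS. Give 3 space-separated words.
Answer: MISS HIT HIT

Derivation:
vaddr=59: (1,3) not in TLB -> MISS, insert
vaddr=59: (1,3) in TLB -> HIT
vaddr=62: (1,3) in TLB -> HIT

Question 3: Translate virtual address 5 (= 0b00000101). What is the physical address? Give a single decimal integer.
Answer: 133

Derivation:
vaddr = 5 = 0b00000101
Split: l1_idx=0, l2_idx=0, offset=5
L1[0] = 0
L2[0][0] = 16
paddr = 16 * 8 + 5 = 133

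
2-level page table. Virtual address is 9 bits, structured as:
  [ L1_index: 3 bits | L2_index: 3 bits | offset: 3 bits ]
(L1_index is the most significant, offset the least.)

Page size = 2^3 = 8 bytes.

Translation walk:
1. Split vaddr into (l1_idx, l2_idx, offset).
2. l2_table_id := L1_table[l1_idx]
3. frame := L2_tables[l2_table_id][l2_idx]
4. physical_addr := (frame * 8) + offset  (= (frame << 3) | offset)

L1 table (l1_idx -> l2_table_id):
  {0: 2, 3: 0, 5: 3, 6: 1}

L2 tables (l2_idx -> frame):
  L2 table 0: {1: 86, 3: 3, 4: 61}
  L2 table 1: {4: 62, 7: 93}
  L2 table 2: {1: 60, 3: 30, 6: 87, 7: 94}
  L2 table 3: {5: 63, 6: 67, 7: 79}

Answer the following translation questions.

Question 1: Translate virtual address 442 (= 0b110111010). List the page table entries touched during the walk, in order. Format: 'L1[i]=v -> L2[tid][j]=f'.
vaddr = 442 = 0b110111010
Split: l1_idx=6, l2_idx=7, offset=2

Answer: L1[6]=1 -> L2[1][7]=93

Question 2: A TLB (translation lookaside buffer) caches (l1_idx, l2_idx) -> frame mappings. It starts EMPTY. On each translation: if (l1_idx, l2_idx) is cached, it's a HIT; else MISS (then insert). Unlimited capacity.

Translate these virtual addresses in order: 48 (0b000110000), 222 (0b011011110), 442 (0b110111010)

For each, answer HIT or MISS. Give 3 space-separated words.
vaddr=48: (0,6) not in TLB -> MISS, insert
vaddr=222: (3,3) not in TLB -> MISS, insert
vaddr=442: (6,7) not in TLB -> MISS, insert

Answer: MISS MISS MISS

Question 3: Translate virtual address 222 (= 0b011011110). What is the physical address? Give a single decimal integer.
Answer: 30

Derivation:
vaddr = 222 = 0b011011110
Split: l1_idx=3, l2_idx=3, offset=6
L1[3] = 0
L2[0][3] = 3
paddr = 3 * 8 + 6 = 30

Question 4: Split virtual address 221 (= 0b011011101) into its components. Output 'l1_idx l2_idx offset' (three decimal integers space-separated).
Answer: 3 3 5

Derivation:
vaddr = 221 = 0b011011101
  top 3 bits -> l1_idx = 3
  next 3 bits -> l2_idx = 3
  bottom 3 bits -> offset = 5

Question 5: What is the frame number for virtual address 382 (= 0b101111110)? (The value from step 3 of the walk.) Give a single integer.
Answer: 79

Derivation:
vaddr = 382: l1_idx=5, l2_idx=7
L1[5] = 3; L2[3][7] = 79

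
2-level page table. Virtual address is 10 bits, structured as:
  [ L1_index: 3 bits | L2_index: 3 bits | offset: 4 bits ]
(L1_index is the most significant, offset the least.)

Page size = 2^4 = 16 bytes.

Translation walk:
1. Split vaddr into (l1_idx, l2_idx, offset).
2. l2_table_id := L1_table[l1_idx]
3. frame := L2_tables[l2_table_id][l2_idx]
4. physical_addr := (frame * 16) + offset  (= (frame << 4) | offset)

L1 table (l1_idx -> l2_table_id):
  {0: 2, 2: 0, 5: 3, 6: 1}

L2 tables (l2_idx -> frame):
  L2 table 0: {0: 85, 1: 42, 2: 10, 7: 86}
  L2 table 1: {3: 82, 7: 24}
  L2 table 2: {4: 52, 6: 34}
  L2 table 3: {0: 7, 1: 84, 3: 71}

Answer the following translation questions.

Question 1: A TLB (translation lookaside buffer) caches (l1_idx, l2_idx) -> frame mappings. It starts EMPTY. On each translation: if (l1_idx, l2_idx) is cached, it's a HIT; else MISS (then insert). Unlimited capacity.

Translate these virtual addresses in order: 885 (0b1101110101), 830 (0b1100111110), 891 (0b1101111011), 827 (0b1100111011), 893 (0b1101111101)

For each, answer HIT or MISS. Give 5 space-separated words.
vaddr=885: (6,7) not in TLB -> MISS, insert
vaddr=830: (6,3) not in TLB -> MISS, insert
vaddr=891: (6,7) in TLB -> HIT
vaddr=827: (6,3) in TLB -> HIT
vaddr=893: (6,7) in TLB -> HIT

Answer: MISS MISS HIT HIT HIT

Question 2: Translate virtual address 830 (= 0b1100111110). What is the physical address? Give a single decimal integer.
Answer: 1326

Derivation:
vaddr = 830 = 0b1100111110
Split: l1_idx=6, l2_idx=3, offset=14
L1[6] = 1
L2[1][3] = 82
paddr = 82 * 16 + 14 = 1326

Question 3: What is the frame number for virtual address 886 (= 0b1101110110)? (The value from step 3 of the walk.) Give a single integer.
Answer: 24

Derivation:
vaddr = 886: l1_idx=6, l2_idx=7
L1[6] = 1; L2[1][7] = 24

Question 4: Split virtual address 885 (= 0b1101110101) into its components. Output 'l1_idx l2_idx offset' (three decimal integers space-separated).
vaddr = 885 = 0b1101110101
  top 3 bits -> l1_idx = 6
  next 3 bits -> l2_idx = 7
  bottom 4 bits -> offset = 5

Answer: 6 7 5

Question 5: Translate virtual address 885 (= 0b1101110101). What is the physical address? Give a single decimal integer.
vaddr = 885 = 0b1101110101
Split: l1_idx=6, l2_idx=7, offset=5
L1[6] = 1
L2[1][7] = 24
paddr = 24 * 16 + 5 = 389

Answer: 389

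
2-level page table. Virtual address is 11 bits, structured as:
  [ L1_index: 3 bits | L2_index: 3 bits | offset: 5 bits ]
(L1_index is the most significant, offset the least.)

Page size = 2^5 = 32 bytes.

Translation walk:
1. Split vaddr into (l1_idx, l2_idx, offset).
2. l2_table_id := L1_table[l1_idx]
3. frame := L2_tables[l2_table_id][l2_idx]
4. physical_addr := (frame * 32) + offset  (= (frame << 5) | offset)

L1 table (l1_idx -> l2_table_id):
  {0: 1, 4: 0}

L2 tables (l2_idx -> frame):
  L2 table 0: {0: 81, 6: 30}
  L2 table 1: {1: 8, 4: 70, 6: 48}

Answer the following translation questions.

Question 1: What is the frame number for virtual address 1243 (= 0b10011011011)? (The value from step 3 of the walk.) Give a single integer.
Answer: 30

Derivation:
vaddr = 1243: l1_idx=4, l2_idx=6
L1[4] = 0; L2[0][6] = 30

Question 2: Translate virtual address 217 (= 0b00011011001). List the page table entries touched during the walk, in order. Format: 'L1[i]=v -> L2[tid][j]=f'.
vaddr = 217 = 0b00011011001
Split: l1_idx=0, l2_idx=6, offset=25

Answer: L1[0]=1 -> L2[1][6]=48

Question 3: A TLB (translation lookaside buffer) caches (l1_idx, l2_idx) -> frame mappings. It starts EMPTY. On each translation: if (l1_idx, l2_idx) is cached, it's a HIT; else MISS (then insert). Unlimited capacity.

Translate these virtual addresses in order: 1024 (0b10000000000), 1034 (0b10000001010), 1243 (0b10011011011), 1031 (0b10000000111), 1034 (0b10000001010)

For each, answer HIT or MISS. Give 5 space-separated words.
Answer: MISS HIT MISS HIT HIT

Derivation:
vaddr=1024: (4,0) not in TLB -> MISS, insert
vaddr=1034: (4,0) in TLB -> HIT
vaddr=1243: (4,6) not in TLB -> MISS, insert
vaddr=1031: (4,0) in TLB -> HIT
vaddr=1034: (4,0) in TLB -> HIT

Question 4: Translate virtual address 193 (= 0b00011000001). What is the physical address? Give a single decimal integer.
vaddr = 193 = 0b00011000001
Split: l1_idx=0, l2_idx=6, offset=1
L1[0] = 1
L2[1][6] = 48
paddr = 48 * 32 + 1 = 1537

Answer: 1537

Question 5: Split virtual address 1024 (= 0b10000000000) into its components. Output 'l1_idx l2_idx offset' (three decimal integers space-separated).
Answer: 4 0 0

Derivation:
vaddr = 1024 = 0b10000000000
  top 3 bits -> l1_idx = 4
  next 3 bits -> l2_idx = 0
  bottom 5 bits -> offset = 0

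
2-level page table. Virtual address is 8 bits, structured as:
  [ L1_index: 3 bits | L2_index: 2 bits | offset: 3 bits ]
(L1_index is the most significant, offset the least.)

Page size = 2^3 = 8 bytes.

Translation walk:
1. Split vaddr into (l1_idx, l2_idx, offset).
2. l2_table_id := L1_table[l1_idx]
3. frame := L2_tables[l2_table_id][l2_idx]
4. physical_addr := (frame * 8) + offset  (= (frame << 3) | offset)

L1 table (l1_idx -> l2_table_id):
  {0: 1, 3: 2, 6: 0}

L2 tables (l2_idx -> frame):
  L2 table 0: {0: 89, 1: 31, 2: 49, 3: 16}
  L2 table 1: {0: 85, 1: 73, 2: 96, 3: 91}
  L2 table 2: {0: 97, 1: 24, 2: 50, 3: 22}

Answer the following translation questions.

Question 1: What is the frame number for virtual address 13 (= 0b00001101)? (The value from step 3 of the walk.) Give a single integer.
vaddr = 13: l1_idx=0, l2_idx=1
L1[0] = 1; L2[1][1] = 73

Answer: 73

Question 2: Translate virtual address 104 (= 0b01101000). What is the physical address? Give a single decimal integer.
Answer: 192

Derivation:
vaddr = 104 = 0b01101000
Split: l1_idx=3, l2_idx=1, offset=0
L1[3] = 2
L2[2][1] = 24
paddr = 24 * 8 + 0 = 192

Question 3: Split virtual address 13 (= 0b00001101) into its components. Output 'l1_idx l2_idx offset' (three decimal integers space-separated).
vaddr = 13 = 0b00001101
  top 3 bits -> l1_idx = 0
  next 2 bits -> l2_idx = 1
  bottom 3 bits -> offset = 5

Answer: 0 1 5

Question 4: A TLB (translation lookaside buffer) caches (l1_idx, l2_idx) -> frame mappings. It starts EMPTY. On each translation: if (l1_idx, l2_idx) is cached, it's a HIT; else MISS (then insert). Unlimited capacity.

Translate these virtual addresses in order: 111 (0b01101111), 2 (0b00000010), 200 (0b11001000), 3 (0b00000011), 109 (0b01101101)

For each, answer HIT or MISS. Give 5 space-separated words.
Answer: MISS MISS MISS HIT HIT

Derivation:
vaddr=111: (3,1) not in TLB -> MISS, insert
vaddr=2: (0,0) not in TLB -> MISS, insert
vaddr=200: (6,1) not in TLB -> MISS, insert
vaddr=3: (0,0) in TLB -> HIT
vaddr=109: (3,1) in TLB -> HIT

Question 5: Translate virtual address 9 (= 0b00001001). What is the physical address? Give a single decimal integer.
vaddr = 9 = 0b00001001
Split: l1_idx=0, l2_idx=1, offset=1
L1[0] = 1
L2[1][1] = 73
paddr = 73 * 8 + 1 = 585

Answer: 585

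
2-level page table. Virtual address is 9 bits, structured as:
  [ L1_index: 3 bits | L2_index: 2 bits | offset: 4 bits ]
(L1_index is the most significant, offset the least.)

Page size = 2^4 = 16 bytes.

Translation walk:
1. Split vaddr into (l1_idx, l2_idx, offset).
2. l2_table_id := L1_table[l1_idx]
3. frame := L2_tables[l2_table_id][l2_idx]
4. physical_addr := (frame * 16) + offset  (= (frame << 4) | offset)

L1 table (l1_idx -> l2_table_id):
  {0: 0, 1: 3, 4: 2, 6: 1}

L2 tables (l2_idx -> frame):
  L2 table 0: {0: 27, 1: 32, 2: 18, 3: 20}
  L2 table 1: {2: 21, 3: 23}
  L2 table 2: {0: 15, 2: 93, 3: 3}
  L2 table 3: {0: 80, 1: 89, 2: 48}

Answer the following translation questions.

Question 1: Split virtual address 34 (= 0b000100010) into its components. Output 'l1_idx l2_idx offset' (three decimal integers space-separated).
Answer: 0 2 2

Derivation:
vaddr = 34 = 0b000100010
  top 3 bits -> l1_idx = 0
  next 2 bits -> l2_idx = 2
  bottom 4 bits -> offset = 2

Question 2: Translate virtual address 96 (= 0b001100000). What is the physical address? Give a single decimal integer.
Answer: 768

Derivation:
vaddr = 96 = 0b001100000
Split: l1_idx=1, l2_idx=2, offset=0
L1[1] = 3
L2[3][2] = 48
paddr = 48 * 16 + 0 = 768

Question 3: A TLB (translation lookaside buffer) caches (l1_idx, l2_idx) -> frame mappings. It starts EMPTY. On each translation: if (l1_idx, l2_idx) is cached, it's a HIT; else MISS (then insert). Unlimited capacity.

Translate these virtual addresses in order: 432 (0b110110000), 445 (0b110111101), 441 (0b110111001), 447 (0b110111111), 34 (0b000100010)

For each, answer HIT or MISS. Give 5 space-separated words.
Answer: MISS HIT HIT HIT MISS

Derivation:
vaddr=432: (6,3) not in TLB -> MISS, insert
vaddr=445: (6,3) in TLB -> HIT
vaddr=441: (6,3) in TLB -> HIT
vaddr=447: (6,3) in TLB -> HIT
vaddr=34: (0,2) not in TLB -> MISS, insert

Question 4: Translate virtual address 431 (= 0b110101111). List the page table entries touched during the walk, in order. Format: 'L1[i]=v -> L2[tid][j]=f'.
Answer: L1[6]=1 -> L2[1][2]=21

Derivation:
vaddr = 431 = 0b110101111
Split: l1_idx=6, l2_idx=2, offset=15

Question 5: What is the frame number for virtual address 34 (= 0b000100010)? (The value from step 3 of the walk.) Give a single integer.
Answer: 18

Derivation:
vaddr = 34: l1_idx=0, l2_idx=2
L1[0] = 0; L2[0][2] = 18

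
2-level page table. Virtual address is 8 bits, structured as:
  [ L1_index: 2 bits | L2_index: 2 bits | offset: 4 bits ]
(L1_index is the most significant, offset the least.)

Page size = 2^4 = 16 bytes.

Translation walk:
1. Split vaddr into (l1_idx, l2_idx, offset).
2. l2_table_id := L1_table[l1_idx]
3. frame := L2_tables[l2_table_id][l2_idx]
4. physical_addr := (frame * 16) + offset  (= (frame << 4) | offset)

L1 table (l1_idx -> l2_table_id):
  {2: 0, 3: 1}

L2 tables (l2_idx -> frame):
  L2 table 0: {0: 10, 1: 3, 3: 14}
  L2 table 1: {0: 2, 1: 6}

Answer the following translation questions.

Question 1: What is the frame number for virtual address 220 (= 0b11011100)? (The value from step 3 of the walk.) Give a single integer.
vaddr = 220: l1_idx=3, l2_idx=1
L1[3] = 1; L2[1][1] = 6

Answer: 6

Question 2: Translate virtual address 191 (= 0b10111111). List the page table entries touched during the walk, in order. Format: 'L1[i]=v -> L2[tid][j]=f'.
vaddr = 191 = 0b10111111
Split: l1_idx=2, l2_idx=3, offset=15

Answer: L1[2]=0 -> L2[0][3]=14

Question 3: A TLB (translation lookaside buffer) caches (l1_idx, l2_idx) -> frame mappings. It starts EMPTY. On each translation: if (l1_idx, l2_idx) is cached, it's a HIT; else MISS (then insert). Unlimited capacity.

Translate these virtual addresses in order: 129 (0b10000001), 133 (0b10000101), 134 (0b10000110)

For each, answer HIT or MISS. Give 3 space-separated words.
vaddr=129: (2,0) not in TLB -> MISS, insert
vaddr=133: (2,0) in TLB -> HIT
vaddr=134: (2,0) in TLB -> HIT

Answer: MISS HIT HIT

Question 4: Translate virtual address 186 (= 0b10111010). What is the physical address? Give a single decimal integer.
vaddr = 186 = 0b10111010
Split: l1_idx=2, l2_idx=3, offset=10
L1[2] = 0
L2[0][3] = 14
paddr = 14 * 16 + 10 = 234

Answer: 234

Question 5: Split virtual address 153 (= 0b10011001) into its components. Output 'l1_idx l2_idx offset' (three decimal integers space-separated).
vaddr = 153 = 0b10011001
  top 2 bits -> l1_idx = 2
  next 2 bits -> l2_idx = 1
  bottom 4 bits -> offset = 9

Answer: 2 1 9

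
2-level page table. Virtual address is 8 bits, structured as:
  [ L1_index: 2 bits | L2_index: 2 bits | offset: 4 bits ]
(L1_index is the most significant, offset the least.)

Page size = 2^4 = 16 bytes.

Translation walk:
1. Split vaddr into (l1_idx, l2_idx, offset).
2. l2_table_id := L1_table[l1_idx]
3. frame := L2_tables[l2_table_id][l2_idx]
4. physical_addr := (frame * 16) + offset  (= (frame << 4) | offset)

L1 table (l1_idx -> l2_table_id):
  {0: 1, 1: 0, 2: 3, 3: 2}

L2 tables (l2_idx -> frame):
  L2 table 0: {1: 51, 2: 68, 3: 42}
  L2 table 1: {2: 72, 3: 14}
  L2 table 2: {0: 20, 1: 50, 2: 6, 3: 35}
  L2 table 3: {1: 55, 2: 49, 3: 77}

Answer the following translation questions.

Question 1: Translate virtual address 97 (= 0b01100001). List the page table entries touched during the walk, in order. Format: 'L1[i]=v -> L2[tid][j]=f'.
Answer: L1[1]=0 -> L2[0][2]=68

Derivation:
vaddr = 97 = 0b01100001
Split: l1_idx=1, l2_idx=2, offset=1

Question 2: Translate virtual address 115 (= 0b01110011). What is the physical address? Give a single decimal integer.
Answer: 675

Derivation:
vaddr = 115 = 0b01110011
Split: l1_idx=1, l2_idx=3, offset=3
L1[1] = 0
L2[0][3] = 42
paddr = 42 * 16 + 3 = 675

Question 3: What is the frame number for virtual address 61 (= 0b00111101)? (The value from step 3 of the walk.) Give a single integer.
Answer: 14

Derivation:
vaddr = 61: l1_idx=0, l2_idx=3
L1[0] = 1; L2[1][3] = 14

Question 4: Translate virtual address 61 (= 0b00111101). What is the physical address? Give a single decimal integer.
vaddr = 61 = 0b00111101
Split: l1_idx=0, l2_idx=3, offset=13
L1[0] = 1
L2[1][3] = 14
paddr = 14 * 16 + 13 = 237

Answer: 237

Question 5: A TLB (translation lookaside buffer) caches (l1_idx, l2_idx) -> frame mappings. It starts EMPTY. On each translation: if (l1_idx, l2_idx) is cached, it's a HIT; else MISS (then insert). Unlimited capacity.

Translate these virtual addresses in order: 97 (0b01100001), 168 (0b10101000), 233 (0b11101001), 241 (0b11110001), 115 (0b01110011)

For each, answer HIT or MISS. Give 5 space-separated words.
vaddr=97: (1,2) not in TLB -> MISS, insert
vaddr=168: (2,2) not in TLB -> MISS, insert
vaddr=233: (3,2) not in TLB -> MISS, insert
vaddr=241: (3,3) not in TLB -> MISS, insert
vaddr=115: (1,3) not in TLB -> MISS, insert

Answer: MISS MISS MISS MISS MISS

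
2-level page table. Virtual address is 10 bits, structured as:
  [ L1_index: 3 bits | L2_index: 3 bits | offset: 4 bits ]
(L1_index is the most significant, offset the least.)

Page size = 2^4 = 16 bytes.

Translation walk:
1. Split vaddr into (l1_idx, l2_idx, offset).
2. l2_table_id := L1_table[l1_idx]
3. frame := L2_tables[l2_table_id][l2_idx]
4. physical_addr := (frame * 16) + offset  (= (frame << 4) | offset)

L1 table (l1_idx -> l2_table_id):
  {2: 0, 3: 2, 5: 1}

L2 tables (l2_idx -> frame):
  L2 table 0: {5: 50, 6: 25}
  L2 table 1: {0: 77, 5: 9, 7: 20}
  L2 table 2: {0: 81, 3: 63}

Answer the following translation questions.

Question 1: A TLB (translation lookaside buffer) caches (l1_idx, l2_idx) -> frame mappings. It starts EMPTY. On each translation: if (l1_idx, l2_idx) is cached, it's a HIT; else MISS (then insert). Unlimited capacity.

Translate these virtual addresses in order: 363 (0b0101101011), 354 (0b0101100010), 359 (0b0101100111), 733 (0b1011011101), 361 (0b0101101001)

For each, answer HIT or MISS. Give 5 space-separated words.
vaddr=363: (2,6) not in TLB -> MISS, insert
vaddr=354: (2,6) in TLB -> HIT
vaddr=359: (2,6) in TLB -> HIT
vaddr=733: (5,5) not in TLB -> MISS, insert
vaddr=361: (2,6) in TLB -> HIT

Answer: MISS HIT HIT MISS HIT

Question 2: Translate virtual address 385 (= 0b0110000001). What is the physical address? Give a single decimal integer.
vaddr = 385 = 0b0110000001
Split: l1_idx=3, l2_idx=0, offset=1
L1[3] = 2
L2[2][0] = 81
paddr = 81 * 16 + 1 = 1297

Answer: 1297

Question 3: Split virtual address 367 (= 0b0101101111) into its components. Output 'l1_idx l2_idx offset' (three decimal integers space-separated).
Answer: 2 6 15

Derivation:
vaddr = 367 = 0b0101101111
  top 3 bits -> l1_idx = 2
  next 3 bits -> l2_idx = 6
  bottom 4 bits -> offset = 15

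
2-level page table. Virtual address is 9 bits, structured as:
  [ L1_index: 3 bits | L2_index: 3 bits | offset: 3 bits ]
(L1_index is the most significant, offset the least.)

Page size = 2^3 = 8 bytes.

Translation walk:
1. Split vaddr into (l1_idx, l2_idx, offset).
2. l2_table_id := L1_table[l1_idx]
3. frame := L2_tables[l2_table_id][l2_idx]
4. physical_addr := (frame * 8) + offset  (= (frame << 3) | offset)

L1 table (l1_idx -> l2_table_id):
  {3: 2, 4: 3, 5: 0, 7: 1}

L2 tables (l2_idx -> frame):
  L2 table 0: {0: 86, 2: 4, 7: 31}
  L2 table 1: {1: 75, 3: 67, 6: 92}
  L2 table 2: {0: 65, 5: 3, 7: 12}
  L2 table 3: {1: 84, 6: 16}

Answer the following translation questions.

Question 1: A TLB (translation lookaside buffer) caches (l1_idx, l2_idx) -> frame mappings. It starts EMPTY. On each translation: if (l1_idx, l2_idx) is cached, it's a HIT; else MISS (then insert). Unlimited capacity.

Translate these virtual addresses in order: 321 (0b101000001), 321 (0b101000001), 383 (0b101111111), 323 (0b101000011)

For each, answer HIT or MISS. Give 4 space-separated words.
vaddr=321: (5,0) not in TLB -> MISS, insert
vaddr=321: (5,0) in TLB -> HIT
vaddr=383: (5,7) not in TLB -> MISS, insert
vaddr=323: (5,0) in TLB -> HIT

Answer: MISS HIT MISS HIT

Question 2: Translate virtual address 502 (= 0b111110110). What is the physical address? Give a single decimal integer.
Answer: 742

Derivation:
vaddr = 502 = 0b111110110
Split: l1_idx=7, l2_idx=6, offset=6
L1[7] = 1
L2[1][6] = 92
paddr = 92 * 8 + 6 = 742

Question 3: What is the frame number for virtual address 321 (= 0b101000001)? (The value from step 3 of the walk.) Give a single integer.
vaddr = 321: l1_idx=5, l2_idx=0
L1[5] = 0; L2[0][0] = 86

Answer: 86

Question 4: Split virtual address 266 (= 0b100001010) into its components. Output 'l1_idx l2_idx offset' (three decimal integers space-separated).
Answer: 4 1 2

Derivation:
vaddr = 266 = 0b100001010
  top 3 bits -> l1_idx = 4
  next 3 bits -> l2_idx = 1
  bottom 3 bits -> offset = 2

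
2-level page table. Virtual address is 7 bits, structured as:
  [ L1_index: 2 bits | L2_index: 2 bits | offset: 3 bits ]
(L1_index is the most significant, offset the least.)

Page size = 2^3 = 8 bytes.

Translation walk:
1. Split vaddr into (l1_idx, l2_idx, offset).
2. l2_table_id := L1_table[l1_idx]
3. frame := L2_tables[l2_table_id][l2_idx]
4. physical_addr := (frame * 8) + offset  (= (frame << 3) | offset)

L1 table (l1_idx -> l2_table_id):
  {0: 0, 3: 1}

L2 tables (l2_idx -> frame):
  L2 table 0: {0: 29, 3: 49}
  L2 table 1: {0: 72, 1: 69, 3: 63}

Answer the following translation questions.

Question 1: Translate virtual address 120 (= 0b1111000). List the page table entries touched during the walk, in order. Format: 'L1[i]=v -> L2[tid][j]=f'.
Answer: L1[3]=1 -> L2[1][3]=63

Derivation:
vaddr = 120 = 0b1111000
Split: l1_idx=3, l2_idx=3, offset=0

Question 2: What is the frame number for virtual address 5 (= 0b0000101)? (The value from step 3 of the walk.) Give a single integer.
vaddr = 5: l1_idx=0, l2_idx=0
L1[0] = 0; L2[0][0] = 29

Answer: 29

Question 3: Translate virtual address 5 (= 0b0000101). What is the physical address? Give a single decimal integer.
vaddr = 5 = 0b0000101
Split: l1_idx=0, l2_idx=0, offset=5
L1[0] = 0
L2[0][0] = 29
paddr = 29 * 8 + 5 = 237

Answer: 237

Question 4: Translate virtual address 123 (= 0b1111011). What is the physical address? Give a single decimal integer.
vaddr = 123 = 0b1111011
Split: l1_idx=3, l2_idx=3, offset=3
L1[3] = 1
L2[1][3] = 63
paddr = 63 * 8 + 3 = 507

Answer: 507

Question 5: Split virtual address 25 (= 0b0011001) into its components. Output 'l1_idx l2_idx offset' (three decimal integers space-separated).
vaddr = 25 = 0b0011001
  top 2 bits -> l1_idx = 0
  next 2 bits -> l2_idx = 3
  bottom 3 bits -> offset = 1

Answer: 0 3 1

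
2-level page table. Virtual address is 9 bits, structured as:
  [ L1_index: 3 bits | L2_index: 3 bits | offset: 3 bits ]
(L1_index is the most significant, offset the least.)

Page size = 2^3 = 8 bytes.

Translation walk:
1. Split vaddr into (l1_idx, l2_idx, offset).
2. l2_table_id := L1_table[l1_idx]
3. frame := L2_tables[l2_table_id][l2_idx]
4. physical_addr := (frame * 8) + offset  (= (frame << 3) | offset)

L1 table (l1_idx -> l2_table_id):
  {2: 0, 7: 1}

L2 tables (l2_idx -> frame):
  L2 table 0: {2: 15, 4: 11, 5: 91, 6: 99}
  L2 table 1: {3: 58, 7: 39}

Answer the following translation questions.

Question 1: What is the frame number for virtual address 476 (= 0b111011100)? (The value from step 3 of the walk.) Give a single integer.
vaddr = 476: l1_idx=7, l2_idx=3
L1[7] = 1; L2[1][3] = 58

Answer: 58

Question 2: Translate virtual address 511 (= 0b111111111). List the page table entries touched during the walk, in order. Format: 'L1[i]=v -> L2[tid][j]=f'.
Answer: L1[7]=1 -> L2[1][7]=39

Derivation:
vaddr = 511 = 0b111111111
Split: l1_idx=7, l2_idx=7, offset=7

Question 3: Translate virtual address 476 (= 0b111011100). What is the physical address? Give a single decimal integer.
vaddr = 476 = 0b111011100
Split: l1_idx=7, l2_idx=3, offset=4
L1[7] = 1
L2[1][3] = 58
paddr = 58 * 8 + 4 = 468

Answer: 468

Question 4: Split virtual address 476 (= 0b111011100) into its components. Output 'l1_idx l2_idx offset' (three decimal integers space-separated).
Answer: 7 3 4

Derivation:
vaddr = 476 = 0b111011100
  top 3 bits -> l1_idx = 7
  next 3 bits -> l2_idx = 3
  bottom 3 bits -> offset = 4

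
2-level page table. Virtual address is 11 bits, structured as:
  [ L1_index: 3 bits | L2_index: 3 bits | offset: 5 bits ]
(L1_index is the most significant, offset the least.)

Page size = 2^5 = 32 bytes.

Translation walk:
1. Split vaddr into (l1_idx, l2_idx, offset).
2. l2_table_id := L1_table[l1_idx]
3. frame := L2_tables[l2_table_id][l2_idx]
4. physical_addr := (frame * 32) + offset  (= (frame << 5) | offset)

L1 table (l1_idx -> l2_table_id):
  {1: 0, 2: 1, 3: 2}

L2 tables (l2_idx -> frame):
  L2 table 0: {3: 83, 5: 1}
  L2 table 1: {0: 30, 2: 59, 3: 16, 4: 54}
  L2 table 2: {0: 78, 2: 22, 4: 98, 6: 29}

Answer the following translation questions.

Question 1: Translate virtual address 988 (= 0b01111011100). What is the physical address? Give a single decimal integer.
Answer: 956

Derivation:
vaddr = 988 = 0b01111011100
Split: l1_idx=3, l2_idx=6, offset=28
L1[3] = 2
L2[2][6] = 29
paddr = 29 * 32 + 28 = 956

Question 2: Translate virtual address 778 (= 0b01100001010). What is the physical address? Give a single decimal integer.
vaddr = 778 = 0b01100001010
Split: l1_idx=3, l2_idx=0, offset=10
L1[3] = 2
L2[2][0] = 78
paddr = 78 * 32 + 10 = 2506

Answer: 2506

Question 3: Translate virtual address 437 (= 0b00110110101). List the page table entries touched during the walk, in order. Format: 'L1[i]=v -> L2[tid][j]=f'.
vaddr = 437 = 0b00110110101
Split: l1_idx=1, l2_idx=5, offset=21

Answer: L1[1]=0 -> L2[0][5]=1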